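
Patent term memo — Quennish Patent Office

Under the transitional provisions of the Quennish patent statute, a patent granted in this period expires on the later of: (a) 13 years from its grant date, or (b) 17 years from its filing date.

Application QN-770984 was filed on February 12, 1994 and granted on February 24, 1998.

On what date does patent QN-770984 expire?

2011-02-24

(a) grant + 13 years → 24 February 2011.
(b) filing + 17 years → 12 February 2011.
Later of the two: 24 February 2011.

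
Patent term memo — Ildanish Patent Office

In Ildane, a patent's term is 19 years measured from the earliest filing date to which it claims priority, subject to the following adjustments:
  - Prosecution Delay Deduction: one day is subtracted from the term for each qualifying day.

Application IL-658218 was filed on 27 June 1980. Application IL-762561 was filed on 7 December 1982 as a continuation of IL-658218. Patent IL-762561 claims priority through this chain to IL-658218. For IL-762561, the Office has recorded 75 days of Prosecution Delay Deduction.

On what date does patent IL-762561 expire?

1999-04-13

Earliest priority filing: 27 June 1980.
Base term: 27 June 1980 + 19 years → 27 June 1999.
Prosecution Delay Deduction: −75 days → 13 April 1999.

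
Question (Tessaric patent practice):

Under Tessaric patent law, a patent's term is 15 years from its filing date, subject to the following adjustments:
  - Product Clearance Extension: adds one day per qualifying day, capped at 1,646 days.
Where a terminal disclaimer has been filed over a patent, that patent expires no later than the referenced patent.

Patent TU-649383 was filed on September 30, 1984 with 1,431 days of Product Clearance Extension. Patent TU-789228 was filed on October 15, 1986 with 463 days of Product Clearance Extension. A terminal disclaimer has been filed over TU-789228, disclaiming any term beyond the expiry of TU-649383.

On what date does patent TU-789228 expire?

2003-01-21

Natural term of TU-789228:
  Base: filing + 15 years → 15 October 2001.
  Product Clearance Extension: 463 days (within the 1646-day cap) → +463 days → 21 January 2003.
Expiry of referenced patent TU-649383:
  Base: filing + 15 years → 30 September 1999.
  Product Clearance Extension: 1431 days (within the 1646-day cap) → +1431 days → 31 August 2003.
Terminal disclaimer: TU-789228 expires on the earlier of 21 January 2003 and 31 August 2003.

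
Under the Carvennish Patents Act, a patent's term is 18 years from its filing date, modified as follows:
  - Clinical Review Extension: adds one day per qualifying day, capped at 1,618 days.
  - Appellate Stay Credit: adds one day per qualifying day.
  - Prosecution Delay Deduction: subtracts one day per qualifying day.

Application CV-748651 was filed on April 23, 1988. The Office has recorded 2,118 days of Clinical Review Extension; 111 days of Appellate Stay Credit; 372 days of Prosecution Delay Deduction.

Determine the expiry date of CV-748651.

2010-01-09

Base term: filing date + 18 years → 23 April 2006.
Clinical Review Extension: 2118 days claimed exceeds the 1618-day cap, so +1618 days → 27 September 2010.
Appellate Stay Credit: +111 days → 16 January 2011.
Prosecution Delay Deduction: −372 days → 9 January 2010.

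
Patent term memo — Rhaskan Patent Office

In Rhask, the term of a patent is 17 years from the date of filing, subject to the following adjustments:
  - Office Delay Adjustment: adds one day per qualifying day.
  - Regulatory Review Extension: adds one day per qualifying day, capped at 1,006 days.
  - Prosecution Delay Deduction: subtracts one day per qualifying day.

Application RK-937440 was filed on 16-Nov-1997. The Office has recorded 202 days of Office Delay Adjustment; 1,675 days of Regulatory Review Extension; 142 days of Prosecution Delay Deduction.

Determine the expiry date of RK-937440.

Base term: filing date + 17 years → 16 November 2014.
Office Delay Adjustment: +202 days → 6 June 2015.
Regulatory Review Extension: 1675 days claimed exceeds the 1006-day cap, so +1006 days → 8 March 2018.
Prosecution Delay Deduction: −142 days → 17 October 2017.

2017-10-17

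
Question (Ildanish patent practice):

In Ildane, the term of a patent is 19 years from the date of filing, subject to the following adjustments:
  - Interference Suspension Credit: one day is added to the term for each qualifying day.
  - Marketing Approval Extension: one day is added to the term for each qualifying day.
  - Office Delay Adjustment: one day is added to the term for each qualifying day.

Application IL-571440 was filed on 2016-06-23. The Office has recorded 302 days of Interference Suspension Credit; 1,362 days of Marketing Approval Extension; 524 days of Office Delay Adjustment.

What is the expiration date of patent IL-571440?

June 19, 2041

Base term: filing date + 19 years → 23 June 2035.
Interference Suspension Credit: +302 days → 20 April 2036.
Marketing Approval Extension: +1362 days → 12 January 2040.
Office Delay Adjustment: +524 days → 19 June 2041.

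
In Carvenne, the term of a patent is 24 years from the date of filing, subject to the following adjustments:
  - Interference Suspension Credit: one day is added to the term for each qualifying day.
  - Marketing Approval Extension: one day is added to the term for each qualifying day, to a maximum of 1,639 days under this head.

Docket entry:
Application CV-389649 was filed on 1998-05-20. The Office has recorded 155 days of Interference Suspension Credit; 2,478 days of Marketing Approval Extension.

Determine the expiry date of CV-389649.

Base term: filing date + 24 years → 20 May 2022.
Interference Suspension Credit: +155 days → 22 October 2022.
Marketing Approval Extension: 2478 days claimed exceeds the 1639-day cap, so +1639 days → 18 April 2027.

2027-04-18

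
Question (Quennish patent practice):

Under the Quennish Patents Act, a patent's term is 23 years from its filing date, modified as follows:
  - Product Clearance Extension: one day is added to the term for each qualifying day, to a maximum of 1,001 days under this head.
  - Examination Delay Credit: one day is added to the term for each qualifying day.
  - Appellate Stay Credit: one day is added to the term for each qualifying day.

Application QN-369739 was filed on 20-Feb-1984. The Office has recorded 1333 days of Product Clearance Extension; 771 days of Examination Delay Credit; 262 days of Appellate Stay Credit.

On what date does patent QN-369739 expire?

Base term: filing date + 23 years → 20 February 2007.
Product Clearance Extension: 1333 days claimed exceeds the 1001-day cap, so +1001 days → 17 November 2009.
Examination Delay Credit: +771 days → 28 December 2011.
Appellate Stay Credit: +262 days → 15 September 2012.

2012-09-15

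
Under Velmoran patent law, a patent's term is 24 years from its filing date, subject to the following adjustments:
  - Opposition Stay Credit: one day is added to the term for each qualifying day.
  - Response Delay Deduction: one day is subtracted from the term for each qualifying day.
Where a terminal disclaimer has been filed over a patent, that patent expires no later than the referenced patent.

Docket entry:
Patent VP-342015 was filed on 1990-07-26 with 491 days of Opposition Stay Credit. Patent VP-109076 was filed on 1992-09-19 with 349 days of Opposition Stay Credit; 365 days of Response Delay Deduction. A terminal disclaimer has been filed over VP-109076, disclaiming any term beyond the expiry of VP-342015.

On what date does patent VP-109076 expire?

Natural term of VP-109076:
  Base: filing + 24 years → 19 September 2016.
  Opposition Stay Credit: +349 days → 3 September 2017.
  Response Delay Deduction: −365 days → 3 September 2016.
Expiry of referenced patent VP-342015:
  Base: filing + 24 years → 26 July 2014.
  Opposition Stay Credit: +491 days → 29 November 2015.
Terminal disclaimer: VP-109076 expires on the earlier of 3 September 2016 and 29 November 2015.

2015-11-29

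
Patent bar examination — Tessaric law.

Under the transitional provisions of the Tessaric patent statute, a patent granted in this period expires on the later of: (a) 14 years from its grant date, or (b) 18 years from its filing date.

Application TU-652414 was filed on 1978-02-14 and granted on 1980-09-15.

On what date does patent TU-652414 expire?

February 14, 1996

(a) grant + 14 years → 15 September 1994.
(b) filing + 18 years → 14 February 1996.
Later of the two: 14 February 1996.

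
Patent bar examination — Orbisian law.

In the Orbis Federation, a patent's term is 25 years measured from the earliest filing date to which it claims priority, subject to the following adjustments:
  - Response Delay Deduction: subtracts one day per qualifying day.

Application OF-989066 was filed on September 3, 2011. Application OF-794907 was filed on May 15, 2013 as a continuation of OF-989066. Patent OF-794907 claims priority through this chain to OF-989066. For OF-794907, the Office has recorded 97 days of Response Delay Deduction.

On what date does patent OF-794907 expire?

Earliest priority filing: 3 September 2011.
Base term: 3 September 2011 + 25 years → 3 September 2036.
Response Delay Deduction: −97 days → 29 May 2036.

May 29, 2036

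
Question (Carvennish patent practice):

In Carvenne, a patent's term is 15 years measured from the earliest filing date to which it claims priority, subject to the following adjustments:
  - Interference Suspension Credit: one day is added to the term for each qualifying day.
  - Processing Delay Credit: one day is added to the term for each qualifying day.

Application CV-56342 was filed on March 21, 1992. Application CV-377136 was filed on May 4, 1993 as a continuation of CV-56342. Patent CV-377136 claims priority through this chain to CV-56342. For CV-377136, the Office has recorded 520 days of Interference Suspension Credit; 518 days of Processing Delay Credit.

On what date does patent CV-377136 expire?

Earliest priority filing: 21 March 1992.
Base term: 21 March 1992 + 15 years → 21 March 2007.
Interference Suspension Credit: +520 days → 22 August 2008.
Processing Delay Credit: +518 days → 22 January 2010.

2010-01-22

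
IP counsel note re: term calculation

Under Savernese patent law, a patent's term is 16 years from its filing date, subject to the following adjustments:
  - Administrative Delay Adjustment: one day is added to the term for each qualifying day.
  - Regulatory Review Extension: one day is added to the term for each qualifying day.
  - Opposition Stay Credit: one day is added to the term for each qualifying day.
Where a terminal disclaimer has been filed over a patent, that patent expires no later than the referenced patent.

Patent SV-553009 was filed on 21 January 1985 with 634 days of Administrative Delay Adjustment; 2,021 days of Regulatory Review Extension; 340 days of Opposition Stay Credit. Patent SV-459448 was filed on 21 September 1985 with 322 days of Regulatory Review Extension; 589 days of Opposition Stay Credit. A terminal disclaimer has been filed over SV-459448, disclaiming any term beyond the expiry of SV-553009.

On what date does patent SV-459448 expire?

March 20, 2004

Natural term of SV-459448:
  Base: filing + 16 years → 21 September 2001.
  Regulatory Review Extension: +322 days → 9 August 2002.
  Opposition Stay Credit: +589 days → 20 March 2004.
Expiry of referenced patent SV-553009:
  Base: filing + 16 years → 21 January 2001.
  Administrative Delay Adjustment: +634 days → 17 October 2002.
  Regulatory Review Extension: +2021 days → 29 April 2008.
  Opposition Stay Credit: +340 days → 4 April 2009.
Terminal disclaimer: SV-459448 expires on the earlier of 20 March 2004 and 4 April 2009.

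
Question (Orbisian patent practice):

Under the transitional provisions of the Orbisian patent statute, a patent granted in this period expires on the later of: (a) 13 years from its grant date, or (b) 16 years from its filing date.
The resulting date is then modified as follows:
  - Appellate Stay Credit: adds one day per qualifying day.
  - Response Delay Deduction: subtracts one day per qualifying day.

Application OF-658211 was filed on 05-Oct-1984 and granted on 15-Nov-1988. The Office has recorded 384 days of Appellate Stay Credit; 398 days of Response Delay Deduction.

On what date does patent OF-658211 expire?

2001-11-01

(a) grant + 13 years → 15 November 2001.
(b) filing + 16 years → 5 October 2000.
Later of the two: 15 November 2001.
Appellate Stay Credit: +384 days → 4 December 2002.
Response Delay Deduction: −398 days → 1 November 2001.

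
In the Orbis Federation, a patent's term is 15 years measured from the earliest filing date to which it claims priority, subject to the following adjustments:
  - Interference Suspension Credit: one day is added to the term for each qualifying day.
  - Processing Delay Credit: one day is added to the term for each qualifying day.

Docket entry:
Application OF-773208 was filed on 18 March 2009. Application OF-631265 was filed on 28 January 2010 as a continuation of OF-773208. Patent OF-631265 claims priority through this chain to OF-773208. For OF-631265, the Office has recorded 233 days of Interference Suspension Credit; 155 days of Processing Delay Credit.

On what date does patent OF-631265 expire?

Earliest priority filing: 18 March 2009.
Base term: 18 March 2009 + 15 years → 18 March 2024.
Interference Suspension Credit: +233 days → 6 November 2024.
Processing Delay Credit: +155 days → 10 April 2025.

April 10, 2025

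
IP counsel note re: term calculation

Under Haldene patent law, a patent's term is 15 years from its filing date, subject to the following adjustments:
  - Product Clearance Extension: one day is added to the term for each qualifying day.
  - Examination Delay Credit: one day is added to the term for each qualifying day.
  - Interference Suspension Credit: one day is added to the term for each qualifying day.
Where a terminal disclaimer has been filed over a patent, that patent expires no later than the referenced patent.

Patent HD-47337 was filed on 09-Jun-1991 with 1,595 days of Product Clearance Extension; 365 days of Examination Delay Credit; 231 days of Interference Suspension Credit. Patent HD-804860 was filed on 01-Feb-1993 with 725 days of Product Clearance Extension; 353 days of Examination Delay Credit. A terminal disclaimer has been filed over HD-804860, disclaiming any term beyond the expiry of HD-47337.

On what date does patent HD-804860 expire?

2011-01-14

Natural term of HD-804860:
  Base: filing + 15 years → 1 February 2008.
  Product Clearance Extension: +725 days → 26 January 2010.
  Examination Delay Credit: +353 days → 14 January 2011.
Expiry of referenced patent HD-47337:
  Base: filing + 15 years → 9 June 2006.
  Product Clearance Extension: +1595 days → 21 October 2010.
  Examination Delay Credit: +365 days → 21 October 2011.
  Interference Suspension Credit: +231 days → 8 June 2012.
Terminal disclaimer: HD-804860 expires on the earlier of 14 January 2011 and 8 June 2012.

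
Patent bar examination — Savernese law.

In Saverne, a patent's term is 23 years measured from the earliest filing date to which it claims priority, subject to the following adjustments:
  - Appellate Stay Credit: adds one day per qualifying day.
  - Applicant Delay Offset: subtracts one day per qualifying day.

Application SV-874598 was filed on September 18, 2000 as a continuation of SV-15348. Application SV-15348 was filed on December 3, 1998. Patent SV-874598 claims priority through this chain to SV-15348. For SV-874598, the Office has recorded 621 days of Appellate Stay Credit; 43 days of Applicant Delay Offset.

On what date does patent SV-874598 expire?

Earliest priority filing: 3 December 1998.
Base term: 3 December 1998 + 23 years → 3 December 2021.
Appellate Stay Credit: +621 days → 16 August 2023.
Applicant Delay Offset: −43 days → 4 July 2023.

2023-07-04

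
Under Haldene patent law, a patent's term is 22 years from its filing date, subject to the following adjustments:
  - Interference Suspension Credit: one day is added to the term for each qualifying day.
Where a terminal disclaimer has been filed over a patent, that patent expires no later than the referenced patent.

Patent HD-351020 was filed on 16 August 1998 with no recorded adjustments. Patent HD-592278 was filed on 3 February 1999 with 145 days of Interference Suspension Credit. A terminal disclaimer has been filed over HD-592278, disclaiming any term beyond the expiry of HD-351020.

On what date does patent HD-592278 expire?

Natural term of HD-592278:
  Base: filing + 22 years → 3 February 2021.
  Interference Suspension Credit: +145 days → 28 June 2021.
Expiry of referenced patent HD-351020:
  Base: filing + 22 years → 16 August 2020.
Terminal disclaimer: HD-592278 expires on the earlier of 28 June 2021 and 16 August 2020.

August 16, 2020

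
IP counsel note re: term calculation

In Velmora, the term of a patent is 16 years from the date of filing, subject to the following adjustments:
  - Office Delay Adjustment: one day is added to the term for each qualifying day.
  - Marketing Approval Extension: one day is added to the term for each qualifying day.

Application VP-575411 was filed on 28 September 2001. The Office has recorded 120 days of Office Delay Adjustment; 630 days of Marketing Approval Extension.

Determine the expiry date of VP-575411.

October 18, 2019

Base term: filing date + 16 years → 28 September 2017.
Office Delay Adjustment: +120 days → 26 January 2018.
Marketing Approval Extension: +630 days → 18 October 2019.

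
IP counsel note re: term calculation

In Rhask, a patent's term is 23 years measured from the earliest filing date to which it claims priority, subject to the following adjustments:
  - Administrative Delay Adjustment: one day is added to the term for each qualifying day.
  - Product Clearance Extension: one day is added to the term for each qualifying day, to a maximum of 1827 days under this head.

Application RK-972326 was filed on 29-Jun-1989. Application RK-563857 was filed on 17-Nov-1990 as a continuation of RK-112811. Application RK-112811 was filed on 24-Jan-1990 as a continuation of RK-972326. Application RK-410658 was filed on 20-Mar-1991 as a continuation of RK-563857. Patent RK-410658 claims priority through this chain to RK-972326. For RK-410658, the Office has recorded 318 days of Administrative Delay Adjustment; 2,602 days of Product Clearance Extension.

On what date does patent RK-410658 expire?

Earliest priority filing: 29 June 1989.
Base term: 29 June 1989 + 23 years → 29 June 2012.
Administrative Delay Adjustment: +318 days → 13 May 2013.
Product Clearance Extension: 2602 days claimed exceeds the 1827-day cap, so +1827 days → 14 May 2018.

2018-05-14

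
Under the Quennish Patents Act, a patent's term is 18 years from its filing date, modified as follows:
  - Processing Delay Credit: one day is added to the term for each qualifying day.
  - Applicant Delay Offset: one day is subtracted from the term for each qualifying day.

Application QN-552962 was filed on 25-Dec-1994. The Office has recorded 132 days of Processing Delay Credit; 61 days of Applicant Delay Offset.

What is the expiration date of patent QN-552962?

March 6, 2013

Base term: filing date + 18 years → 25 December 2012.
Processing Delay Credit: +132 days → 6 May 2013.
Applicant Delay Offset: −61 days → 6 March 2013.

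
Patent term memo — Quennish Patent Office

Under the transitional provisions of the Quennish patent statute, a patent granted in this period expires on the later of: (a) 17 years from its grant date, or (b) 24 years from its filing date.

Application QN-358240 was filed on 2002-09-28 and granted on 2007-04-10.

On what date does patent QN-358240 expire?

2026-09-28

(a) grant + 17 years → 10 April 2024.
(b) filing + 24 years → 28 September 2026.
Later of the two: 28 September 2026.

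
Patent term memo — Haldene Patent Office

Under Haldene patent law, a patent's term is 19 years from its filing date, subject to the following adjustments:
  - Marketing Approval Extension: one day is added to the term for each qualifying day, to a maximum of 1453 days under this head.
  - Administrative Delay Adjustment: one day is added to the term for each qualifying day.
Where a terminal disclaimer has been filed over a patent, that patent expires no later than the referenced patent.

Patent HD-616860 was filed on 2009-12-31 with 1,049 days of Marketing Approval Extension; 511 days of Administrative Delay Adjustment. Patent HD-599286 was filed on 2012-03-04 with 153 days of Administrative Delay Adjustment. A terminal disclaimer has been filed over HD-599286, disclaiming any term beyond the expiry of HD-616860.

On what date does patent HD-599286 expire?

Natural term of HD-599286:
  Base: filing + 19 years → 4 March 2031.
  Administrative Delay Adjustment: +153 days → 4 August 2031.
Expiry of referenced patent HD-616860:
  Base: filing + 19 years → 31 December 2028.
  Marketing Approval Extension: 1049 days (within the 1453-day cap) → +1049 days → 15 November 2031.
  Administrative Delay Adjustment: +511 days → 9 April 2033.
Terminal disclaimer: HD-599286 expires on the earlier of 4 August 2031 and 9 April 2033.

August 4, 2031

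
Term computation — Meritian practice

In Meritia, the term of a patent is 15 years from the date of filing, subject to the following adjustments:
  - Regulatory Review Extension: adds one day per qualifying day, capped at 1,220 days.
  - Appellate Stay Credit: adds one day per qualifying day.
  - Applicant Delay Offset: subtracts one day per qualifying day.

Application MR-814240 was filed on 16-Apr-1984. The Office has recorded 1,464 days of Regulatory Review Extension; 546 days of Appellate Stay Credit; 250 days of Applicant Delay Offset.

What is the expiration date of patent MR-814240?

2003-06-10

Base term: filing date + 15 years → 16 April 1999.
Regulatory Review Extension: 1464 days claimed exceeds the 1220-day cap, so +1220 days → 18 August 2002.
Appellate Stay Credit: +546 days → 15 February 2004.
Applicant Delay Offset: −250 days → 10 June 2003.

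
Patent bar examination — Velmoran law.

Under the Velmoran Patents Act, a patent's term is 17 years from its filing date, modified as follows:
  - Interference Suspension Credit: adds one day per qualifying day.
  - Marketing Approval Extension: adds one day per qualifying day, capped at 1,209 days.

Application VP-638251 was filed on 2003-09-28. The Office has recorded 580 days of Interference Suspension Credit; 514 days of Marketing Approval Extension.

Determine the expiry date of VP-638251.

Base term: filing date + 17 years → 28 September 2020.
Interference Suspension Credit: +580 days → 1 May 2022.
Marketing Approval Extension: 514 days (within the 1209-day cap) → +514 days → 27 September 2023.

September 27, 2023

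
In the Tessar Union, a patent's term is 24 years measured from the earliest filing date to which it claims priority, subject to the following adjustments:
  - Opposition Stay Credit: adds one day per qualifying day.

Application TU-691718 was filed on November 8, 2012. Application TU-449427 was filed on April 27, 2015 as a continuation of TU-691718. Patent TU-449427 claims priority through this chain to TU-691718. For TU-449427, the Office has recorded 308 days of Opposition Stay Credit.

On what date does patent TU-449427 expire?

September 12, 2037

Earliest priority filing: 8 November 2012.
Base term: 8 November 2012 + 24 years → 8 November 2036.
Opposition Stay Credit: +308 days → 12 September 2037.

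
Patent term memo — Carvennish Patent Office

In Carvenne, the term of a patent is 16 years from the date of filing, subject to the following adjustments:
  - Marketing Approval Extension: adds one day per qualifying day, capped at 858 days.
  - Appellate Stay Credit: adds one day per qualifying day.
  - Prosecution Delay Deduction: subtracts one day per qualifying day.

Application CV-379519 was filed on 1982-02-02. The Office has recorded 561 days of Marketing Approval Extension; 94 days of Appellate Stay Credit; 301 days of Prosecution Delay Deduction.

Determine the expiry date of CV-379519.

Base term: filing date + 16 years → 2 February 1998.
Marketing Approval Extension: 561 days (within the 858-day cap) → +561 days → 17 August 1999.
Appellate Stay Credit: +94 days → 19 November 1999.
Prosecution Delay Deduction: −301 days → 22 January 1999.

January 22, 1999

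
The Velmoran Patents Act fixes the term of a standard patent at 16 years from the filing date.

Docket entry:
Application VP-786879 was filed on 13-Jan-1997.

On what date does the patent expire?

Filing date + 16 years → 13 January 2013.

2013-01-13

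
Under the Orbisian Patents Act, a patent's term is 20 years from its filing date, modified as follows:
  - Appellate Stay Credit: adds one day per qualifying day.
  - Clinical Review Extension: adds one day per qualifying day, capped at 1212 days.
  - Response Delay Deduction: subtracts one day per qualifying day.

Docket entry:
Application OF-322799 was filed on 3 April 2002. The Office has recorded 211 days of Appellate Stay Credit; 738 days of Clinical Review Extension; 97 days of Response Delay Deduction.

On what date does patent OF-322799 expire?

Base term: filing date + 20 years → 3 April 2022.
Appellate Stay Credit: +211 days → 31 October 2022.
Clinical Review Extension: 738 days (within the 1212-day cap) → +738 days → 7 November 2024.
Response Delay Deduction: −97 days → 2 August 2024.

August 2, 2024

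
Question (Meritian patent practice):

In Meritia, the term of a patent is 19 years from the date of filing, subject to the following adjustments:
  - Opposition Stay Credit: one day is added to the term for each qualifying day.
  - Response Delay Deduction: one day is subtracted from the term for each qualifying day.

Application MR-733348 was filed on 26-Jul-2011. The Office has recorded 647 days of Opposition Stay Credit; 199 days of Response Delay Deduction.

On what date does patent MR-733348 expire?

Base term: filing date + 19 years → 26 July 2030.
Opposition Stay Credit: +647 days → 3 May 2032.
Response Delay Deduction: −199 days → 17 October 2031.

October 17, 2031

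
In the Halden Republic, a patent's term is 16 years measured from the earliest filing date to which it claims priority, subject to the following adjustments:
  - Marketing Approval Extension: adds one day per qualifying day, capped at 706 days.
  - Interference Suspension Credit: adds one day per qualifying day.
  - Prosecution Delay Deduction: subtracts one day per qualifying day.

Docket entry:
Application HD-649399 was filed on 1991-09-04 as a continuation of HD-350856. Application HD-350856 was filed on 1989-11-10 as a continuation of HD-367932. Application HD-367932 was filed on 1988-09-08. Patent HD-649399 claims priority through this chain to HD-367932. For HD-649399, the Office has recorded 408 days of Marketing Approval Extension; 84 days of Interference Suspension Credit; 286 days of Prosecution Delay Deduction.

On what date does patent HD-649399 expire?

2005-04-02

Earliest priority filing: 8 September 1988.
Base term: 8 September 1988 + 16 years → 8 September 2004.
Marketing Approval Extension: 408 days (within the 706-day cap) → +408 days → 21 October 2005.
Interference Suspension Credit: +84 days → 13 January 2006.
Prosecution Delay Deduction: −286 days → 2 April 2005.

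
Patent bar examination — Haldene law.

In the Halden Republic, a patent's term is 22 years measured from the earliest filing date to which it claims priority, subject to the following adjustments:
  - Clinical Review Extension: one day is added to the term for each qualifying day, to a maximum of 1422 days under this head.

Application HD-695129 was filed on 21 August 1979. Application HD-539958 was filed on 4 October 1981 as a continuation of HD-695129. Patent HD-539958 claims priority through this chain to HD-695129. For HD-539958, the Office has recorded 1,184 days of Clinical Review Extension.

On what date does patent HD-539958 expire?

Earliest priority filing: 21 August 1979.
Base term: 21 August 1979 + 22 years → 21 August 2001.
Clinical Review Extension: 1184 days (within the 1422-day cap) → +1184 days → 17 November 2004.

2004-11-17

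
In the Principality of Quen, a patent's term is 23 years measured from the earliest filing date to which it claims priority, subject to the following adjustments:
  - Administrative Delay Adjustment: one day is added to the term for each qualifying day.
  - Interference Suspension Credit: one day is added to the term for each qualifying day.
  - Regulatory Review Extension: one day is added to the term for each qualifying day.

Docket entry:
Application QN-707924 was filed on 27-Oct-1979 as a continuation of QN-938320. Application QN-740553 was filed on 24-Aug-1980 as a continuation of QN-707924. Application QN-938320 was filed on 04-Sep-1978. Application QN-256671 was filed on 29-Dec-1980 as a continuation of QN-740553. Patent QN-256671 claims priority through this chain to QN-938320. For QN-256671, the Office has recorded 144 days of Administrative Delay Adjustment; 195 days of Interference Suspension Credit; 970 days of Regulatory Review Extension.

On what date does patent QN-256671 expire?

Earliest priority filing: 4 September 1978.
Base term: 4 September 1978 + 23 years → 4 September 2001.
Administrative Delay Adjustment: +144 days → 26 January 2002.
Interference Suspension Credit: +195 days → 9 August 2002.
Regulatory Review Extension: +970 days → 5 April 2005.

2005-04-05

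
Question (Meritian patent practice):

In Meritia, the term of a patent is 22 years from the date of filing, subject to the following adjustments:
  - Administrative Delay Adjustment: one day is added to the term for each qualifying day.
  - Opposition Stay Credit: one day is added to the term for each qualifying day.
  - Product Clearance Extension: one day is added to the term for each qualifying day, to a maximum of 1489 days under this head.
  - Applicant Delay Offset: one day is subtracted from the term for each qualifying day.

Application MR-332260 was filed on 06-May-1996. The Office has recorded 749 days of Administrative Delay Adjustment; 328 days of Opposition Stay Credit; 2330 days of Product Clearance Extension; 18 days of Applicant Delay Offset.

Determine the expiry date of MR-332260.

Base term: filing date + 22 years → 6 May 2018.
Administrative Delay Adjustment: +749 days → 24 May 2020.
Opposition Stay Credit: +328 days → 17 April 2021.
Product Clearance Extension: 2330 days claimed exceeds the 1489-day cap, so +1489 days → 15 May 2025.
Applicant Delay Offset: −18 days → 27 April 2025.

2025-04-27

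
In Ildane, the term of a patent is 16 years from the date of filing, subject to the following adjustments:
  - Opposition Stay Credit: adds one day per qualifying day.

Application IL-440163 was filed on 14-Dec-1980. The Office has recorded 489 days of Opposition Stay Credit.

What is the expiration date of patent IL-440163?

1998-04-17

Base term: filing date + 16 years → 14 December 1996.
Opposition Stay Credit: +489 days → 17 April 1998.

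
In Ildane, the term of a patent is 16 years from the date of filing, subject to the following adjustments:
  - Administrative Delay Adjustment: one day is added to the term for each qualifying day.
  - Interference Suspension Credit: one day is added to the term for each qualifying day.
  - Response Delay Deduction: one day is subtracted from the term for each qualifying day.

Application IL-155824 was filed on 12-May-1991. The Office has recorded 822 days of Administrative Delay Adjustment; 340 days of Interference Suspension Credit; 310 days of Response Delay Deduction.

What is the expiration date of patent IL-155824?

Base term: filing date + 16 years → 12 May 2007.
Administrative Delay Adjustment: +822 days → 11 August 2009.
Interference Suspension Credit: +340 days → 17 July 2010.
Response Delay Deduction: −310 days → 10 September 2009.

2009-09-10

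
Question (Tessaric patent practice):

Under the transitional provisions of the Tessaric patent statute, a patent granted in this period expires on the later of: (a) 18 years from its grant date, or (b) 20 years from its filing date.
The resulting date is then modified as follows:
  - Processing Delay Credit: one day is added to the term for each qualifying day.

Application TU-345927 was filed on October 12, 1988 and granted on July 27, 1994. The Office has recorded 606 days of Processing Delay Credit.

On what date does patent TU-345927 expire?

(a) grant + 18 years → 27 July 2012.
(b) filing + 20 years → 12 October 2008.
Later of the two: 27 July 2012.
Processing Delay Credit: +606 days → 25 March 2014.

2014-03-25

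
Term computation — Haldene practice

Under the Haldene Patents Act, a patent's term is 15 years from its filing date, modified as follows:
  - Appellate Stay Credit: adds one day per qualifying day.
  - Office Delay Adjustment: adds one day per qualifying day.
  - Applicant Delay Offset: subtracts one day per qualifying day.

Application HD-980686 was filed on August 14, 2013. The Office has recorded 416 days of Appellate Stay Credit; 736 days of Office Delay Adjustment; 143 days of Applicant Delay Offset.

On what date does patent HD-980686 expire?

Base term: filing date + 15 years → 14 August 2028.
Appellate Stay Credit: +416 days → 4 October 2029.
Office Delay Adjustment: +736 days → 10 October 2031.
Applicant Delay Offset: −143 days → 20 May 2031.

2031-05-20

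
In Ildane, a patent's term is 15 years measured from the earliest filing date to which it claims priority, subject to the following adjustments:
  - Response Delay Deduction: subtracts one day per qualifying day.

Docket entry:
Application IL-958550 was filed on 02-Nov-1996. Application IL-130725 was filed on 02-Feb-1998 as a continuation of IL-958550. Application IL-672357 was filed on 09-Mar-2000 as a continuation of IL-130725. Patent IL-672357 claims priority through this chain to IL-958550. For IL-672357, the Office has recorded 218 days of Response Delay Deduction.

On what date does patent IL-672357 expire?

2011-03-29

Earliest priority filing: 2 November 1996.
Base term: 2 November 1996 + 15 years → 2 November 2011.
Response Delay Deduction: −218 days → 29 March 2011.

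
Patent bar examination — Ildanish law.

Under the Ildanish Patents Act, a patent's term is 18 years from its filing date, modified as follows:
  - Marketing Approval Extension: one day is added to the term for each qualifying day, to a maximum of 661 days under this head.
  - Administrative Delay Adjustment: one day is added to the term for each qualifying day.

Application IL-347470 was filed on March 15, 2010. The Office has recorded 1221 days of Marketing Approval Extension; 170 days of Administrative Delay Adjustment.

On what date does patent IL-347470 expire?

Base term: filing date + 18 years → 15 March 2028.
Marketing Approval Extension: 1221 days claimed exceeds the 661-day cap, so +661 days → 5 January 2030.
Administrative Delay Adjustment: +170 days → 24 June 2030.

June 24, 2030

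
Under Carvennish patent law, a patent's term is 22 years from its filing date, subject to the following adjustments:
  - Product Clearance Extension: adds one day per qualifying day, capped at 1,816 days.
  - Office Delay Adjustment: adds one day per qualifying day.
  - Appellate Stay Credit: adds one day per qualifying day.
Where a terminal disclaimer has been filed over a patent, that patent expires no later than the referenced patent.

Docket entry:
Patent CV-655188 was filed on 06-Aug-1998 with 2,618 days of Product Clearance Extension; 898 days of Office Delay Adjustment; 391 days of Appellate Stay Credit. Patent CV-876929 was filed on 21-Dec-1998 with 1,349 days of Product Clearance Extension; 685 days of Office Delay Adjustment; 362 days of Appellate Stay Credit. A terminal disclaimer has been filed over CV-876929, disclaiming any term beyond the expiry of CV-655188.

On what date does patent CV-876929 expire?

July 14, 2027

Natural term of CV-876929:
  Base: filing + 22 years → 21 December 2020.
  Product Clearance Extension: 1349 days (within the 1816-day cap) → +1349 days → 31 August 2024.
  Office Delay Adjustment: +685 days → 17 July 2026.
  Appellate Stay Credit: +362 days → 14 July 2027.
Expiry of referenced patent CV-655188:
  Base: filing + 22 years → 6 August 2020.
  Product Clearance Extension: 2618 days claimed exceeds the 1816-day cap, so +1816 days → 27 July 2025.
  Office Delay Adjustment: +898 days → 11 January 2028.
  Appellate Stay Credit: +391 days → 5 February 2029.
Terminal disclaimer: CV-876929 expires on the earlier of 14 July 2027 and 5 February 2029.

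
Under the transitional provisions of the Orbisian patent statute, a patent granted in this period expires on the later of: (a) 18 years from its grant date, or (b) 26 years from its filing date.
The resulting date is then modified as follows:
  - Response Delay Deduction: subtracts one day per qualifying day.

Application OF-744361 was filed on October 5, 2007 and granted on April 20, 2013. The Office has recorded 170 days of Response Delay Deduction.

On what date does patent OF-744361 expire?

April 18, 2033

(a) grant + 18 years → 20 April 2031.
(b) filing + 26 years → 5 October 2033.
Later of the two: 5 October 2033.
Response Delay Deduction: −170 days → 18 April 2033.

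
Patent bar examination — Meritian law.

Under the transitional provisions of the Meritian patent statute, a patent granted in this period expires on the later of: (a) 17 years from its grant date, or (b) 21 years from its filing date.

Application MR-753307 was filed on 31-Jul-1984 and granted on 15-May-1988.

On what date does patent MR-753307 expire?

(a) grant + 17 years → 15 May 2005.
(b) filing + 21 years → 31 July 2005.
Later of the two: 31 July 2005.

July 31, 2005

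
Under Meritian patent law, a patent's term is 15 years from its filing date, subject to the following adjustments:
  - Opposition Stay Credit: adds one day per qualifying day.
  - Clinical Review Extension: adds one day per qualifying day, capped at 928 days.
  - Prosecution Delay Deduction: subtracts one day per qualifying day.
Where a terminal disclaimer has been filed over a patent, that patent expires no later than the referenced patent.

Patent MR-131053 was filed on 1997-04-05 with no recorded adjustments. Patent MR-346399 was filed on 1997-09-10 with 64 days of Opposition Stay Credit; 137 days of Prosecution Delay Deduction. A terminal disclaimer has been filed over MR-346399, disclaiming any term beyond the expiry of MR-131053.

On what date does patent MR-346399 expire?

April 5, 2012

Natural term of MR-346399:
  Base: filing + 15 years → 10 September 2012.
  Opposition Stay Credit: +64 days → 13 November 2012.
  Prosecution Delay Deduction: −137 days → 29 June 2012.
Expiry of referenced patent MR-131053:
  Base: filing + 15 years → 5 April 2012.
Terminal disclaimer: MR-346399 expires on the earlier of 29 June 2012 and 5 April 2012.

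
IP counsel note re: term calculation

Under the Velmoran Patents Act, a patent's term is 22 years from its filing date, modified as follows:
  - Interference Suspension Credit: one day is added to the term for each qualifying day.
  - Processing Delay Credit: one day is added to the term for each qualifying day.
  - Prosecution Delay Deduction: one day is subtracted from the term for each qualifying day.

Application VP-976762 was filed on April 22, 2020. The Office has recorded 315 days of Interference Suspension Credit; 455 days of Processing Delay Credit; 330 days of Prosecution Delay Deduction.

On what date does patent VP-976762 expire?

Base term: filing date + 22 years → 22 April 2042.
Interference Suspension Credit: +315 days → 3 March 2043.
Processing Delay Credit: +455 days → 31 May 2044.
Prosecution Delay Deduction: −330 days → 6 July 2043.

July 6, 2043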